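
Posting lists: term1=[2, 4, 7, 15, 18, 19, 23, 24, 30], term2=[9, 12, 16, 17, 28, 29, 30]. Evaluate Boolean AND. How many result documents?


Boolean AND: find intersection of posting lists
term1 docs: [2, 4, 7, 15, 18, 19, 23, 24, 30]
term2 docs: [9, 12, 16, 17, 28, 29, 30]
Intersection: [30]
|intersection| = 1

1


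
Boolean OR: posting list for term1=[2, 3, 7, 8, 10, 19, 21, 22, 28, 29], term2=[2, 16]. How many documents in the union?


Boolean OR: find union of posting lists
term1 docs: [2, 3, 7, 8, 10, 19, 21, 22, 28, 29]
term2 docs: [2, 16]
Union: [2, 3, 7, 8, 10, 16, 19, 21, 22, 28, 29]
|union| = 11

11


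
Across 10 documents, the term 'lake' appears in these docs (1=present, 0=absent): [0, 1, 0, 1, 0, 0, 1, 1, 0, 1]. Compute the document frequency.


Checking each document for 'lake':
Doc 1: absent
Doc 2: present
Doc 3: absent
Doc 4: present
Doc 5: absent
Doc 6: absent
Doc 7: present
Doc 8: present
Doc 9: absent
Doc 10: present
df = sum of presences = 0 + 1 + 0 + 1 + 0 + 0 + 1 + 1 + 0 + 1 = 5

5


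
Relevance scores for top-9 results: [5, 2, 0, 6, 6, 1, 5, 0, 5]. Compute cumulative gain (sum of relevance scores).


Cumulative Gain = sum of relevance scores
Position 1: rel=5, running sum=5
Position 2: rel=2, running sum=7
Position 3: rel=0, running sum=7
Position 4: rel=6, running sum=13
Position 5: rel=6, running sum=19
Position 6: rel=1, running sum=20
Position 7: rel=5, running sum=25
Position 8: rel=0, running sum=25
Position 9: rel=5, running sum=30
CG = 30

30


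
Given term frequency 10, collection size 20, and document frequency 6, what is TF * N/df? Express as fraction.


TF * (N/df)
= 10 * (20/6)
= 10 * 10/3
= 100/3

100/3


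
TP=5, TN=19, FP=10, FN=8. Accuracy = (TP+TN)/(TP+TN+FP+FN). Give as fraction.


Accuracy = (TP + TN) / (TP + TN + FP + FN)
TP + TN = 5 + 19 = 24
Total = 5 + 19 + 10 + 8 = 42
Accuracy = 24 / 42 = 4/7

4/7


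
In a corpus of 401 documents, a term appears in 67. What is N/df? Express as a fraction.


IDF ratio = N / df
= 401 / 67
= 401/67

401/67


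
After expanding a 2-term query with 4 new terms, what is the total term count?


Original terms: 2
Expansion terms: 4
Total = 2 + 4 = 6

6


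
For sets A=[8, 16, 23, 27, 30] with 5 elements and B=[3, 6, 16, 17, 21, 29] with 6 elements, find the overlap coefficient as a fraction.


A intersect B = [16]
|A intersect B| = 1
min(|A|, |B|) = min(5, 6) = 5
Overlap = 1 / 5 = 1/5

1/5


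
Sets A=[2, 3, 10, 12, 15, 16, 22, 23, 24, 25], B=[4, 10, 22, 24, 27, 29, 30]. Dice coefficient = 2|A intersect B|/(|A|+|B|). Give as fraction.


A intersect B = [10, 22, 24]
|A intersect B| = 3
|A| = 10, |B| = 7
Dice = 2*3 / (10+7)
= 6 / 17 = 6/17

6/17


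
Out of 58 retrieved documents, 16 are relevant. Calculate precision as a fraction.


Precision = relevant_retrieved / total_retrieved
= 16 / 58
= 16 / (16 + 42)
= 8/29

8/29


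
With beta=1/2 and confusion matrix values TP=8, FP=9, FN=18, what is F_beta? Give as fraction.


P = TP/(TP+FP) = 8/17 = 8/17
R = TP/(TP+FN) = 8/26 = 4/13
beta^2 = 1/2^2 = 1/4
(1 + beta^2) = 5/4
Numerator = (1+beta^2)*P*R = 40/221
Denominator = beta^2*P + R = 2/17 + 4/13 = 94/221
F_beta = 20/47

20/47


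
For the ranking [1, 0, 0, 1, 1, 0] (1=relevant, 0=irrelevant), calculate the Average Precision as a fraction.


Computing P@k for each relevant position:
Position 1: relevant, P@1 = 1/1 = 1
Position 2: not relevant
Position 3: not relevant
Position 4: relevant, P@4 = 2/4 = 1/2
Position 5: relevant, P@5 = 3/5 = 3/5
Position 6: not relevant
Sum of P@k = 1 + 1/2 + 3/5 = 21/10
AP = 21/10 / 3 = 7/10

7/10


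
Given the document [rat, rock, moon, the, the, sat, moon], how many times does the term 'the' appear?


Document has 7 words
Scanning for 'the':
Found at positions: [3, 4]
Count = 2

2


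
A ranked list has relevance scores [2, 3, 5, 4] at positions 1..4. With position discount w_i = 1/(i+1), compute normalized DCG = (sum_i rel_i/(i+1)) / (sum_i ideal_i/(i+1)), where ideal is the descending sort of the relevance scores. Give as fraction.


Position discount weights w_i = 1/(i+1) for i=1..4:
Weights = [1/2, 1/3, 1/4, 1/5]
Actual relevance: [2, 3, 5, 4]
DCG = 2/2 + 3/3 + 5/4 + 4/5 = 81/20
Ideal relevance (sorted desc): [5, 4, 3, 2]
Ideal DCG = 5/2 + 4/3 + 3/4 + 2/5 = 299/60
nDCG = DCG / ideal_DCG = 81/20 / 299/60 = 243/299

243/299


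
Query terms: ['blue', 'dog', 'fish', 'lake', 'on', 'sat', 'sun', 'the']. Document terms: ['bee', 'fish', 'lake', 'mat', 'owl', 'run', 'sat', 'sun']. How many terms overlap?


Query terms: ['blue', 'dog', 'fish', 'lake', 'on', 'sat', 'sun', 'the']
Document terms: ['bee', 'fish', 'lake', 'mat', 'owl', 'run', 'sat', 'sun']
Common terms: ['fish', 'lake', 'sat', 'sun']
Overlap count = 4

4


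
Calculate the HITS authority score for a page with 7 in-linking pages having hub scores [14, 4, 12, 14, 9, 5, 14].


Authority = sum of hub scores of in-linkers
In-link 1: hub score = 14
In-link 2: hub score = 4
In-link 3: hub score = 12
In-link 4: hub score = 14
In-link 5: hub score = 9
In-link 6: hub score = 5
In-link 7: hub score = 14
Authority = 14 + 4 + 12 + 14 + 9 + 5 + 14 = 72

72


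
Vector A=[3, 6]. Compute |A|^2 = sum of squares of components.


|A|^2 = sum of squared components
A[0]^2 = 3^2 = 9
A[1]^2 = 6^2 = 36
Sum = 9 + 36 = 45

45


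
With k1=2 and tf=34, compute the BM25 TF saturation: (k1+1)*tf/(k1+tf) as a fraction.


BM25 TF component = (k1+1)*tf / (k1+tf)
k1 = 2, tf = 34
Numerator = (2+1)*34 = 102
Denominator = 2 + 34 = 36
= 102/36 = 17/6

17/6


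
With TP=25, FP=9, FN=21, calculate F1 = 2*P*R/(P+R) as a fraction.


F1 = 2 * P * R / (P + R)
P = TP/(TP+FP) = 25/34 = 25/34
R = TP/(TP+FN) = 25/46 = 25/46
2 * P * R = 2 * 25/34 * 25/46 = 625/782
P + R = 25/34 + 25/46 = 500/391
F1 = 625/782 / 500/391 = 5/8

5/8


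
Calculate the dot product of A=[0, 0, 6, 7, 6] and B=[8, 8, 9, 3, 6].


Dot product = sum of element-wise products
A[0]*B[0] = 0*8 = 0
A[1]*B[1] = 0*8 = 0
A[2]*B[2] = 6*9 = 54
A[3]*B[3] = 7*3 = 21
A[4]*B[4] = 6*6 = 36
Sum = 0 + 0 + 54 + 21 + 36 = 111

111


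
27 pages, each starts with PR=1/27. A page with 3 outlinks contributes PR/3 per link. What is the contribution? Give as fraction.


Initial PR = 1/27 = 1/27
Outlinks = 3
Contribution per link = PR / outlinks
= 1/27 / 3
= 1/81

1/81


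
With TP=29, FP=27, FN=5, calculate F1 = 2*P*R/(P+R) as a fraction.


F1 = 2 * P * R / (P + R)
P = TP/(TP+FP) = 29/56 = 29/56
R = TP/(TP+FN) = 29/34 = 29/34
2 * P * R = 2 * 29/56 * 29/34 = 841/952
P + R = 29/56 + 29/34 = 1305/952
F1 = 841/952 / 1305/952 = 29/45

29/45


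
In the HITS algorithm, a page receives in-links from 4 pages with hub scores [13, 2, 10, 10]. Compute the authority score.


Authority = sum of hub scores of in-linkers
In-link 1: hub score = 13
In-link 2: hub score = 2
In-link 3: hub score = 10
In-link 4: hub score = 10
Authority = 13 + 2 + 10 + 10 = 35

35


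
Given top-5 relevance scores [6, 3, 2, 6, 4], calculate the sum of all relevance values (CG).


Cumulative Gain = sum of relevance scores
Position 1: rel=6, running sum=6
Position 2: rel=3, running sum=9
Position 3: rel=2, running sum=11
Position 4: rel=6, running sum=17
Position 5: rel=4, running sum=21
CG = 21

21


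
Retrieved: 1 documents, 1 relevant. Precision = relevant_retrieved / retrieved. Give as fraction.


Precision = relevant_retrieved / total_retrieved
= 1 / 1
= 1 / (1 + 0)
= 1

1


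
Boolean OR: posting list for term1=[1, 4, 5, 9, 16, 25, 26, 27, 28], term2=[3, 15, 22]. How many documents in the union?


Boolean OR: find union of posting lists
term1 docs: [1, 4, 5, 9, 16, 25, 26, 27, 28]
term2 docs: [3, 15, 22]
Union: [1, 3, 4, 5, 9, 15, 16, 22, 25, 26, 27, 28]
|union| = 12

12


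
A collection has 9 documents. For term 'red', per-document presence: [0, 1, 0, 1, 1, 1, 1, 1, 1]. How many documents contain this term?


Checking each document for 'red':
Doc 1: absent
Doc 2: present
Doc 3: absent
Doc 4: present
Doc 5: present
Doc 6: present
Doc 7: present
Doc 8: present
Doc 9: present
df = sum of presences = 0 + 1 + 0 + 1 + 1 + 1 + 1 + 1 + 1 = 7

7


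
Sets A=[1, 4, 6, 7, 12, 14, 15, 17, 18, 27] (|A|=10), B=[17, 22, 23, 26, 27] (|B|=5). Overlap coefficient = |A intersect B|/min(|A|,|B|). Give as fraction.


A intersect B = [17, 27]
|A intersect B| = 2
min(|A|, |B|) = min(10, 5) = 5
Overlap = 2 / 5 = 2/5

2/5


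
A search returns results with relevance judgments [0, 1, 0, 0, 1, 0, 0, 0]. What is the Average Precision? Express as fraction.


Computing P@k for each relevant position:
Position 1: not relevant
Position 2: relevant, P@2 = 1/2 = 1/2
Position 3: not relevant
Position 4: not relevant
Position 5: relevant, P@5 = 2/5 = 2/5
Position 6: not relevant
Position 7: not relevant
Position 8: not relevant
Sum of P@k = 1/2 + 2/5 = 9/10
AP = 9/10 / 2 = 9/20

9/20


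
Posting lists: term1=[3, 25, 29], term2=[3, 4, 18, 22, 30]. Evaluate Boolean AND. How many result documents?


Boolean AND: find intersection of posting lists
term1 docs: [3, 25, 29]
term2 docs: [3, 4, 18, 22, 30]
Intersection: [3]
|intersection| = 1

1


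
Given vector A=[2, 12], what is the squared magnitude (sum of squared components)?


|A|^2 = sum of squared components
A[0]^2 = 2^2 = 4
A[1]^2 = 12^2 = 144
Sum = 4 + 144 = 148

148


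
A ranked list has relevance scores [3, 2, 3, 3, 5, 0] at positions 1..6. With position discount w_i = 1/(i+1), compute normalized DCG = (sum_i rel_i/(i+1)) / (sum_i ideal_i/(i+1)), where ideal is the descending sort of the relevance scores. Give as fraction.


Position discount weights w_i = 1/(i+1) for i=1..6:
Weights = [1/2, 1/3, 1/4, 1/5, 1/6, 1/7]
Actual relevance: [3, 2, 3, 3, 5, 0]
DCG = 3/2 + 2/3 + 3/4 + 3/5 + 5/6 + 0/7 = 87/20
Ideal relevance (sorted desc): [5, 3, 3, 3, 2, 0]
Ideal DCG = 5/2 + 3/3 + 3/4 + 3/5 + 2/6 + 0/7 = 311/60
nDCG = DCG / ideal_DCG = 87/20 / 311/60 = 261/311

261/311


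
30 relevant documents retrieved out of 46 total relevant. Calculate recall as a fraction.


Recall = retrieved_relevant / total_relevant
= 30 / 46
= 30 / (30 + 16)
= 15/23

15/23


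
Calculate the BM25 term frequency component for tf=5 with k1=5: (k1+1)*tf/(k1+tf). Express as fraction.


BM25 TF component = (k1+1)*tf / (k1+tf)
k1 = 5, tf = 5
Numerator = (5+1)*5 = 30
Denominator = 5 + 5 = 10
= 30/10 = 3

3


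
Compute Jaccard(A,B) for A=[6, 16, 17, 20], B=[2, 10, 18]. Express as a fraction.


A intersect B = []
|A intersect B| = 0
A union B = [2, 6, 10, 16, 17, 18, 20]
|A union B| = 7
Jaccard = 0/7 = 0

0


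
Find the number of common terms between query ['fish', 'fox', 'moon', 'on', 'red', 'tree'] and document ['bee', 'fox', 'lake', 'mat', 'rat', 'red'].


Query terms: ['fish', 'fox', 'moon', 'on', 'red', 'tree']
Document terms: ['bee', 'fox', 'lake', 'mat', 'rat', 'red']
Common terms: ['fox', 'red']
Overlap count = 2

2


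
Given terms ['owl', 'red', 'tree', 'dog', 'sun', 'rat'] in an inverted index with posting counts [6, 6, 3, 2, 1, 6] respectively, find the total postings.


Summing posting list sizes:
'owl': 6 postings
'red': 6 postings
'tree': 3 postings
'dog': 2 postings
'sun': 1 postings
'rat': 6 postings
Total = 6 + 6 + 3 + 2 + 1 + 6 = 24

24


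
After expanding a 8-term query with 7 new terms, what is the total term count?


Original terms: 8
Expansion terms: 7
Total = 8 + 7 = 15

15


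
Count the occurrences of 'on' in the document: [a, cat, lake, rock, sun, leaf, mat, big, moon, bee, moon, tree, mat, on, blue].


Document has 15 words
Scanning for 'on':
Found at positions: [13]
Count = 1

1


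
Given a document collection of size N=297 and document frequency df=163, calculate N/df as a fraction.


IDF ratio = N / df
= 297 / 163
= 297/163

297/163


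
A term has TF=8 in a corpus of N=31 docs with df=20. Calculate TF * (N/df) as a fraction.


TF * (N/df)
= 8 * (31/20)
= 8 * 31/20
= 62/5

62/5


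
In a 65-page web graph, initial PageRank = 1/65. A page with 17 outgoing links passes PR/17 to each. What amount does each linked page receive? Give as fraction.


Initial PR = 1/65 = 1/65
Outlinks = 17
Contribution per link = PR / outlinks
= 1/65 / 17
= 1/1105

1/1105


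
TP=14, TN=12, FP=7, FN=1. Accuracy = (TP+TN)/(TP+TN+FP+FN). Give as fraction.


Accuracy = (TP + TN) / (TP + TN + FP + FN)
TP + TN = 14 + 12 = 26
Total = 14 + 12 + 7 + 1 = 34
Accuracy = 26 / 34 = 13/17

13/17


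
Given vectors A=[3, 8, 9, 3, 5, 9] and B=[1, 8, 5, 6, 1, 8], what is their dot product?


Dot product = sum of element-wise products
A[0]*B[0] = 3*1 = 3
A[1]*B[1] = 8*8 = 64
A[2]*B[2] = 9*5 = 45
A[3]*B[3] = 3*6 = 18
A[4]*B[4] = 5*1 = 5
A[5]*B[5] = 9*8 = 72
Sum = 3 + 64 + 45 + 18 + 5 + 72 = 207

207


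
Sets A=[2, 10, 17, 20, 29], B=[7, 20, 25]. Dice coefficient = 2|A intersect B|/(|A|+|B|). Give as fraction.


A intersect B = [20]
|A intersect B| = 1
|A| = 5, |B| = 3
Dice = 2*1 / (5+3)
= 2 / 8 = 1/4

1/4


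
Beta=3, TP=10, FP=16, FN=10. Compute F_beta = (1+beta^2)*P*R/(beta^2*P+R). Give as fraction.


P = TP/(TP+FP) = 10/26 = 5/13
R = TP/(TP+FN) = 10/20 = 1/2
beta^2 = 3^2 = 9
(1 + beta^2) = 10
Numerator = (1+beta^2)*P*R = 25/13
Denominator = beta^2*P + R = 45/13 + 1/2 = 103/26
F_beta = 50/103

50/103


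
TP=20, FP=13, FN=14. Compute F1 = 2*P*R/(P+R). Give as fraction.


F1 = 2 * P * R / (P + R)
P = TP/(TP+FP) = 20/33 = 20/33
R = TP/(TP+FN) = 20/34 = 10/17
2 * P * R = 2 * 20/33 * 10/17 = 400/561
P + R = 20/33 + 10/17 = 670/561
F1 = 400/561 / 670/561 = 40/67

40/67


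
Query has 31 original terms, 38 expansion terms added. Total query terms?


Original terms: 31
Expansion terms: 38
Total = 31 + 38 = 69

69


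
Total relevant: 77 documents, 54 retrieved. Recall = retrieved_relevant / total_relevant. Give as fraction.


Recall = retrieved_relevant / total_relevant
= 54 / 77
= 54 / (54 + 23)
= 54/77

54/77


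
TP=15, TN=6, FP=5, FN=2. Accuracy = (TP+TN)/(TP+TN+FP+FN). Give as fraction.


Accuracy = (TP + TN) / (TP + TN + FP + FN)
TP + TN = 15 + 6 = 21
Total = 15 + 6 + 5 + 2 = 28
Accuracy = 21 / 28 = 3/4

3/4


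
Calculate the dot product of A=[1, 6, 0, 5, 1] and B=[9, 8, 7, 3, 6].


Dot product = sum of element-wise products
A[0]*B[0] = 1*9 = 9
A[1]*B[1] = 6*8 = 48
A[2]*B[2] = 0*7 = 0
A[3]*B[3] = 5*3 = 15
A[4]*B[4] = 1*6 = 6
Sum = 9 + 48 + 0 + 15 + 6 = 78

78


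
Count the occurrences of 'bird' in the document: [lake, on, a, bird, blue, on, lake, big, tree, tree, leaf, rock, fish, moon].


Document has 14 words
Scanning for 'bird':
Found at positions: [3]
Count = 1

1


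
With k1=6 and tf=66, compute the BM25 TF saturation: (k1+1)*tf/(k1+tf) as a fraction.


BM25 TF component = (k1+1)*tf / (k1+tf)
k1 = 6, tf = 66
Numerator = (6+1)*66 = 462
Denominator = 6 + 66 = 72
= 462/72 = 77/12

77/12


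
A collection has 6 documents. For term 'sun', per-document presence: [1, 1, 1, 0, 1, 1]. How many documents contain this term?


Checking each document for 'sun':
Doc 1: present
Doc 2: present
Doc 3: present
Doc 4: absent
Doc 5: present
Doc 6: present
df = sum of presences = 1 + 1 + 1 + 0 + 1 + 1 = 5

5


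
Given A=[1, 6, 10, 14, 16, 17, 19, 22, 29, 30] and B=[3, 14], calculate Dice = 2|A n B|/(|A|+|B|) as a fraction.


A intersect B = [14]
|A intersect B| = 1
|A| = 10, |B| = 2
Dice = 2*1 / (10+2)
= 2 / 12 = 1/6

1/6


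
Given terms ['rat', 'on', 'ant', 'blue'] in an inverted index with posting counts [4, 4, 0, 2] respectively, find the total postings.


Summing posting list sizes:
'rat': 4 postings
'on': 4 postings
'ant': 0 postings
'blue': 2 postings
Total = 4 + 4 + 0 + 2 = 10

10


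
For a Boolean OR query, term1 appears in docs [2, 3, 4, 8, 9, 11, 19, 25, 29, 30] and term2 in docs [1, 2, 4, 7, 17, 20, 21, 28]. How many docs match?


Boolean OR: find union of posting lists
term1 docs: [2, 3, 4, 8, 9, 11, 19, 25, 29, 30]
term2 docs: [1, 2, 4, 7, 17, 20, 21, 28]
Union: [1, 2, 3, 4, 7, 8, 9, 11, 17, 19, 20, 21, 25, 28, 29, 30]
|union| = 16

16


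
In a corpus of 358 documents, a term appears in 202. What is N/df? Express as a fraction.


IDF ratio = N / df
= 358 / 202
= 179/101

179/101


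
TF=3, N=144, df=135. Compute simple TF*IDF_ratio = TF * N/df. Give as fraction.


TF * (N/df)
= 3 * (144/135)
= 3 * 16/15
= 16/5

16/5


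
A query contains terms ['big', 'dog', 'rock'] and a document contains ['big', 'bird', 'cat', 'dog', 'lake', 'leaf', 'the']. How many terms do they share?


Query terms: ['big', 'dog', 'rock']
Document terms: ['big', 'bird', 'cat', 'dog', 'lake', 'leaf', 'the']
Common terms: ['big', 'dog']
Overlap count = 2

2


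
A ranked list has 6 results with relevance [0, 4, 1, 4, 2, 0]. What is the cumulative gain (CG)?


Cumulative Gain = sum of relevance scores
Position 1: rel=0, running sum=0
Position 2: rel=4, running sum=4
Position 3: rel=1, running sum=5
Position 4: rel=4, running sum=9
Position 5: rel=2, running sum=11
Position 6: rel=0, running sum=11
CG = 11

11


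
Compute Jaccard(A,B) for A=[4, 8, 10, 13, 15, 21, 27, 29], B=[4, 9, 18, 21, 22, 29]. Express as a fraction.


A intersect B = [4, 21, 29]
|A intersect B| = 3
A union B = [4, 8, 9, 10, 13, 15, 18, 21, 22, 27, 29]
|A union B| = 11
Jaccard = 3/11 = 3/11

3/11


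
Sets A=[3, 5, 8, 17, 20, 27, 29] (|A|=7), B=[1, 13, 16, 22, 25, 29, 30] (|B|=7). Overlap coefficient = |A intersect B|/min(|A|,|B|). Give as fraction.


A intersect B = [29]
|A intersect B| = 1
min(|A|, |B|) = min(7, 7) = 7
Overlap = 1 / 7 = 1/7

1/7


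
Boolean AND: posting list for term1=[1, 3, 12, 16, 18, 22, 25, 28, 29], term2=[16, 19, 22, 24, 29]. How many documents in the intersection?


Boolean AND: find intersection of posting lists
term1 docs: [1, 3, 12, 16, 18, 22, 25, 28, 29]
term2 docs: [16, 19, 22, 24, 29]
Intersection: [16, 22, 29]
|intersection| = 3

3


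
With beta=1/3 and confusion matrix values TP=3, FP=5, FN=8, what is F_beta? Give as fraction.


P = TP/(TP+FP) = 3/8 = 3/8
R = TP/(TP+FN) = 3/11 = 3/11
beta^2 = 1/3^2 = 1/9
(1 + beta^2) = 10/9
Numerator = (1+beta^2)*P*R = 5/44
Denominator = beta^2*P + R = 1/24 + 3/11 = 83/264
F_beta = 30/83

30/83


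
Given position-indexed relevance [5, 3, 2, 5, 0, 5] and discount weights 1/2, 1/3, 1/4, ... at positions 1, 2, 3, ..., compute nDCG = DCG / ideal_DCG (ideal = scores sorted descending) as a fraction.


Position discount weights w_i = 1/(i+1) for i=1..6:
Weights = [1/2, 1/3, 1/4, 1/5, 1/6, 1/7]
Actual relevance: [5, 3, 2, 5, 0, 5]
DCG = 5/2 + 3/3 + 2/4 + 5/5 + 0/6 + 5/7 = 40/7
Ideal relevance (sorted desc): [5, 5, 5, 3, 2, 0]
Ideal DCG = 5/2 + 5/3 + 5/4 + 3/5 + 2/6 + 0/7 = 127/20
nDCG = DCG / ideal_DCG = 40/7 / 127/20 = 800/889

800/889


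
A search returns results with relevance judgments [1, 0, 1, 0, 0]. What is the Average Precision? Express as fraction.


Computing P@k for each relevant position:
Position 1: relevant, P@1 = 1/1 = 1
Position 2: not relevant
Position 3: relevant, P@3 = 2/3 = 2/3
Position 4: not relevant
Position 5: not relevant
Sum of P@k = 1 + 2/3 = 5/3
AP = 5/3 / 2 = 5/6

5/6


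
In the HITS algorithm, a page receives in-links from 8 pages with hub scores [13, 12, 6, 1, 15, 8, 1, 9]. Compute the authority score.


Authority = sum of hub scores of in-linkers
In-link 1: hub score = 13
In-link 2: hub score = 12
In-link 3: hub score = 6
In-link 4: hub score = 1
In-link 5: hub score = 15
In-link 6: hub score = 8
In-link 7: hub score = 1
In-link 8: hub score = 9
Authority = 13 + 12 + 6 + 1 + 15 + 8 + 1 + 9 = 65

65


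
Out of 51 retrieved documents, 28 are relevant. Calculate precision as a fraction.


Precision = relevant_retrieved / total_retrieved
= 28 / 51
= 28 / (28 + 23)
= 28/51

28/51


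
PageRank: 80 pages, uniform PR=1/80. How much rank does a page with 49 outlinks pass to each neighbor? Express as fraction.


Initial PR = 1/80 = 1/80
Outlinks = 49
Contribution per link = PR / outlinks
= 1/80 / 49
= 1/3920

1/3920


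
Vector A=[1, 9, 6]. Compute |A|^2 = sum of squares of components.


|A|^2 = sum of squared components
A[0]^2 = 1^2 = 1
A[1]^2 = 9^2 = 81
A[2]^2 = 6^2 = 36
Sum = 1 + 81 + 36 = 118

118


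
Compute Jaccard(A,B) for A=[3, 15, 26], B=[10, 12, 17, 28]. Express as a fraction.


A intersect B = []
|A intersect B| = 0
A union B = [3, 10, 12, 15, 17, 26, 28]
|A union B| = 7
Jaccard = 0/7 = 0

0


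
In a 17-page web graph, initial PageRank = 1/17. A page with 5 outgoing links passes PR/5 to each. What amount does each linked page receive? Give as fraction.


Initial PR = 1/17 = 1/17
Outlinks = 5
Contribution per link = PR / outlinks
= 1/17 / 5
= 1/85

1/85


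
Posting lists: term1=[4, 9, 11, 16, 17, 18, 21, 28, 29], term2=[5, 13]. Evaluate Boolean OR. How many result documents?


Boolean OR: find union of posting lists
term1 docs: [4, 9, 11, 16, 17, 18, 21, 28, 29]
term2 docs: [5, 13]
Union: [4, 5, 9, 11, 13, 16, 17, 18, 21, 28, 29]
|union| = 11

11


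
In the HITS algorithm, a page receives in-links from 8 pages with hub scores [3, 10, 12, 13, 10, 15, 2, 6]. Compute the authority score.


Authority = sum of hub scores of in-linkers
In-link 1: hub score = 3
In-link 2: hub score = 10
In-link 3: hub score = 12
In-link 4: hub score = 13
In-link 5: hub score = 10
In-link 6: hub score = 15
In-link 7: hub score = 2
In-link 8: hub score = 6
Authority = 3 + 10 + 12 + 13 + 10 + 15 + 2 + 6 = 71

71


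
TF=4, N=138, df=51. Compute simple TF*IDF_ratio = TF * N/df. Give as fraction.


TF * (N/df)
= 4 * (138/51)
= 4 * 46/17
= 184/17

184/17


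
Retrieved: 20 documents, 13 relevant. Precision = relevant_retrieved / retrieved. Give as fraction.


Precision = relevant_retrieved / total_retrieved
= 13 / 20
= 13 / (13 + 7)
= 13/20

13/20


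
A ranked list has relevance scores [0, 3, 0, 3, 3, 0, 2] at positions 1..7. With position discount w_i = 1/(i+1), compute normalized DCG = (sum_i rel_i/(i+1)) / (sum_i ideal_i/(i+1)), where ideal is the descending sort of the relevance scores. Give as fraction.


Position discount weights w_i = 1/(i+1) for i=1..7:
Weights = [1/2, 1/3, 1/4, 1/5, 1/6, 1/7, 1/8]
Actual relevance: [0, 3, 0, 3, 3, 0, 2]
DCG = 0/2 + 3/3 + 0/4 + 3/5 + 3/6 + 0/7 + 2/8 = 47/20
Ideal relevance (sorted desc): [3, 3, 3, 2, 0, 0, 0]
Ideal DCG = 3/2 + 3/3 + 3/4 + 2/5 + 0/6 + 0/7 + 0/8 = 73/20
nDCG = DCG / ideal_DCG = 47/20 / 73/20 = 47/73

47/73


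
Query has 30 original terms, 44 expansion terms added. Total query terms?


Original terms: 30
Expansion terms: 44
Total = 30 + 44 = 74

74


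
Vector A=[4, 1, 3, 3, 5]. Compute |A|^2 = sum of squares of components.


|A|^2 = sum of squared components
A[0]^2 = 4^2 = 16
A[1]^2 = 1^2 = 1
A[2]^2 = 3^2 = 9
A[3]^2 = 3^2 = 9
A[4]^2 = 5^2 = 25
Sum = 16 + 1 + 9 + 9 + 25 = 60

60


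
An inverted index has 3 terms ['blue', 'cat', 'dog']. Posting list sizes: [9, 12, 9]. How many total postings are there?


Summing posting list sizes:
'blue': 9 postings
'cat': 12 postings
'dog': 9 postings
Total = 9 + 12 + 9 = 30

30


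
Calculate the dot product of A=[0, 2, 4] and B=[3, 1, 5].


Dot product = sum of element-wise products
A[0]*B[0] = 0*3 = 0
A[1]*B[1] = 2*1 = 2
A[2]*B[2] = 4*5 = 20
Sum = 0 + 2 + 20 = 22

22


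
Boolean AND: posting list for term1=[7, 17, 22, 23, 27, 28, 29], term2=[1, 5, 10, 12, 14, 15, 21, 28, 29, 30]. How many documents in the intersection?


Boolean AND: find intersection of posting lists
term1 docs: [7, 17, 22, 23, 27, 28, 29]
term2 docs: [1, 5, 10, 12, 14, 15, 21, 28, 29, 30]
Intersection: [28, 29]
|intersection| = 2

2


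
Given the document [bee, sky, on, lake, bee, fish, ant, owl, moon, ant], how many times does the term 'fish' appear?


Document has 10 words
Scanning for 'fish':
Found at positions: [5]
Count = 1

1


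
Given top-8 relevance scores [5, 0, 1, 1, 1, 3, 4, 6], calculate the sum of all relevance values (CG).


Cumulative Gain = sum of relevance scores
Position 1: rel=5, running sum=5
Position 2: rel=0, running sum=5
Position 3: rel=1, running sum=6
Position 4: rel=1, running sum=7
Position 5: rel=1, running sum=8
Position 6: rel=3, running sum=11
Position 7: rel=4, running sum=15
Position 8: rel=6, running sum=21
CG = 21

21


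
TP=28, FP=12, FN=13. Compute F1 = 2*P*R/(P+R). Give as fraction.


F1 = 2 * P * R / (P + R)
P = TP/(TP+FP) = 28/40 = 7/10
R = TP/(TP+FN) = 28/41 = 28/41
2 * P * R = 2 * 7/10 * 28/41 = 196/205
P + R = 7/10 + 28/41 = 567/410
F1 = 196/205 / 567/410 = 56/81

56/81


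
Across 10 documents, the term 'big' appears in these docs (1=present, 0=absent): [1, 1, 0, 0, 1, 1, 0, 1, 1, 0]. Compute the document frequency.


Checking each document for 'big':
Doc 1: present
Doc 2: present
Doc 3: absent
Doc 4: absent
Doc 5: present
Doc 6: present
Doc 7: absent
Doc 8: present
Doc 9: present
Doc 10: absent
df = sum of presences = 1 + 1 + 0 + 0 + 1 + 1 + 0 + 1 + 1 + 0 = 6

6


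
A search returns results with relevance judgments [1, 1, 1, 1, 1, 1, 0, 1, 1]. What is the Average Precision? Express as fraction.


Computing P@k for each relevant position:
Position 1: relevant, P@1 = 1/1 = 1
Position 2: relevant, P@2 = 2/2 = 1
Position 3: relevant, P@3 = 3/3 = 1
Position 4: relevant, P@4 = 4/4 = 1
Position 5: relevant, P@5 = 5/5 = 1
Position 6: relevant, P@6 = 6/6 = 1
Position 7: not relevant
Position 8: relevant, P@8 = 7/8 = 7/8
Position 9: relevant, P@9 = 8/9 = 8/9
Sum of P@k = 1 + 1 + 1 + 1 + 1 + 1 + 7/8 + 8/9 = 559/72
AP = 559/72 / 8 = 559/576

559/576


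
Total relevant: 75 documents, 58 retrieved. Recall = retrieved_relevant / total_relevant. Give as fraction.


Recall = retrieved_relevant / total_relevant
= 58 / 75
= 58 / (58 + 17)
= 58/75

58/75


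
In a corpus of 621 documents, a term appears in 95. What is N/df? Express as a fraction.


IDF ratio = N / df
= 621 / 95
= 621/95

621/95


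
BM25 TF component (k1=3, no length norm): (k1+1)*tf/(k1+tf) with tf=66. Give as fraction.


BM25 TF component = (k1+1)*tf / (k1+tf)
k1 = 3, tf = 66
Numerator = (3+1)*66 = 264
Denominator = 3 + 66 = 69
= 264/69 = 88/23

88/23


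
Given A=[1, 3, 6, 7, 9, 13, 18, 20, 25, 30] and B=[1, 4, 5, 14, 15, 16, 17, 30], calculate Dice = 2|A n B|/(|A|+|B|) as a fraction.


A intersect B = [1, 30]
|A intersect B| = 2
|A| = 10, |B| = 8
Dice = 2*2 / (10+8)
= 4 / 18 = 2/9

2/9


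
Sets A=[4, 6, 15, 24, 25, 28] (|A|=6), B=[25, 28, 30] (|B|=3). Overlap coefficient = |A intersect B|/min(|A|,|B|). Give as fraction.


A intersect B = [25, 28]
|A intersect B| = 2
min(|A|, |B|) = min(6, 3) = 3
Overlap = 2 / 3 = 2/3

2/3


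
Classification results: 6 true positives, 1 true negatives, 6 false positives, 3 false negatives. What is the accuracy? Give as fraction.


Accuracy = (TP + TN) / (TP + TN + FP + FN)
TP + TN = 6 + 1 = 7
Total = 6 + 1 + 6 + 3 = 16
Accuracy = 7 / 16 = 7/16

7/16


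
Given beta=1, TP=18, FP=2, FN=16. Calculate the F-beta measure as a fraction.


P = TP/(TP+FP) = 18/20 = 9/10
R = TP/(TP+FN) = 18/34 = 9/17
beta^2 = 1^2 = 1
(1 + beta^2) = 2
Numerator = (1+beta^2)*P*R = 81/85
Denominator = beta^2*P + R = 9/10 + 9/17 = 243/170
F_beta = 2/3

2/3


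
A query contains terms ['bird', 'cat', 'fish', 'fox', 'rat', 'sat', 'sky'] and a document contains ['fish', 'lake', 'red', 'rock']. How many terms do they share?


Query terms: ['bird', 'cat', 'fish', 'fox', 'rat', 'sat', 'sky']
Document terms: ['fish', 'lake', 'red', 'rock']
Common terms: ['fish']
Overlap count = 1

1


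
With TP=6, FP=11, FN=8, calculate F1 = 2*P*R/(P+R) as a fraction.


F1 = 2 * P * R / (P + R)
P = TP/(TP+FP) = 6/17 = 6/17
R = TP/(TP+FN) = 6/14 = 3/7
2 * P * R = 2 * 6/17 * 3/7 = 36/119
P + R = 6/17 + 3/7 = 93/119
F1 = 36/119 / 93/119 = 12/31

12/31


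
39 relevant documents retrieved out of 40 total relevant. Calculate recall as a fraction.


Recall = retrieved_relevant / total_relevant
= 39 / 40
= 39 / (39 + 1)
= 39/40

39/40


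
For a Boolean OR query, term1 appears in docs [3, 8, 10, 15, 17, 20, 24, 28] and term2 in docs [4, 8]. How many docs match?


Boolean OR: find union of posting lists
term1 docs: [3, 8, 10, 15, 17, 20, 24, 28]
term2 docs: [4, 8]
Union: [3, 4, 8, 10, 15, 17, 20, 24, 28]
|union| = 9

9


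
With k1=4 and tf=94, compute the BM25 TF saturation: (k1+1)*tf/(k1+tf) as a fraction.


BM25 TF component = (k1+1)*tf / (k1+tf)
k1 = 4, tf = 94
Numerator = (4+1)*94 = 470
Denominator = 4 + 94 = 98
= 470/98 = 235/49

235/49


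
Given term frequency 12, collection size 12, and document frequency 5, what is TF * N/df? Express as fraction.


TF * (N/df)
= 12 * (12/5)
= 12 * 12/5
= 144/5

144/5


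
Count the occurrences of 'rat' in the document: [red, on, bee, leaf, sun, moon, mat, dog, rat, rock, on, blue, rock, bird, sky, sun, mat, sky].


Document has 18 words
Scanning for 'rat':
Found at positions: [8]
Count = 1

1


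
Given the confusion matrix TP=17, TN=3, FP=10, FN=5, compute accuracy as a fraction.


Accuracy = (TP + TN) / (TP + TN + FP + FN)
TP + TN = 17 + 3 = 20
Total = 17 + 3 + 10 + 5 = 35
Accuracy = 20 / 35 = 4/7

4/7


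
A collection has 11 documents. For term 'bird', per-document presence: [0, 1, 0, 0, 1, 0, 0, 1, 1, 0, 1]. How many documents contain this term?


Checking each document for 'bird':
Doc 1: absent
Doc 2: present
Doc 3: absent
Doc 4: absent
Doc 5: present
Doc 6: absent
Doc 7: absent
Doc 8: present
Doc 9: present
Doc 10: absent
Doc 11: present
df = sum of presences = 0 + 1 + 0 + 0 + 1 + 0 + 0 + 1 + 1 + 0 + 1 = 5

5


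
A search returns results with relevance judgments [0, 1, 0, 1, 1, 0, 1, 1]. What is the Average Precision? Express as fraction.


Computing P@k for each relevant position:
Position 1: not relevant
Position 2: relevant, P@2 = 1/2 = 1/2
Position 3: not relevant
Position 4: relevant, P@4 = 2/4 = 1/2
Position 5: relevant, P@5 = 3/5 = 3/5
Position 6: not relevant
Position 7: relevant, P@7 = 4/7 = 4/7
Position 8: relevant, P@8 = 5/8 = 5/8
Sum of P@k = 1/2 + 1/2 + 3/5 + 4/7 + 5/8 = 783/280
AP = 783/280 / 5 = 783/1400

783/1400


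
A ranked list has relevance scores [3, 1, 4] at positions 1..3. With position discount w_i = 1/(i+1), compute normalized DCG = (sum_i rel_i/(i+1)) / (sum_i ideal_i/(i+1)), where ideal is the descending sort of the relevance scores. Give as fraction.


Position discount weights w_i = 1/(i+1) for i=1..3:
Weights = [1/2, 1/3, 1/4]
Actual relevance: [3, 1, 4]
DCG = 3/2 + 1/3 + 4/4 = 17/6
Ideal relevance (sorted desc): [4, 3, 1]
Ideal DCG = 4/2 + 3/3 + 1/4 = 13/4
nDCG = DCG / ideal_DCG = 17/6 / 13/4 = 34/39

34/39


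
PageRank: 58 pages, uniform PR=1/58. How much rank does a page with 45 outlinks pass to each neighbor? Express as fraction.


Initial PR = 1/58 = 1/58
Outlinks = 45
Contribution per link = PR / outlinks
= 1/58 / 45
= 1/2610

1/2610


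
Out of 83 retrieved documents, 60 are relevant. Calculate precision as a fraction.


Precision = relevant_retrieved / total_retrieved
= 60 / 83
= 60 / (60 + 23)
= 60/83

60/83


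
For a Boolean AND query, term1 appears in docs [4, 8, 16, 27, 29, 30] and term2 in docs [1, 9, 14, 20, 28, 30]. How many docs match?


Boolean AND: find intersection of posting lists
term1 docs: [4, 8, 16, 27, 29, 30]
term2 docs: [1, 9, 14, 20, 28, 30]
Intersection: [30]
|intersection| = 1

1


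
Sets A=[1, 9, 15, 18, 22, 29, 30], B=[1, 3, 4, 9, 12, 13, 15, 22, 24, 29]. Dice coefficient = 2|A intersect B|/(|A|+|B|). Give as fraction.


A intersect B = [1, 9, 15, 22, 29]
|A intersect B| = 5
|A| = 7, |B| = 10
Dice = 2*5 / (7+10)
= 10 / 17 = 10/17

10/17


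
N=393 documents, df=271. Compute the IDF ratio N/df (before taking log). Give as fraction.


IDF ratio = N / df
= 393 / 271
= 393/271

393/271


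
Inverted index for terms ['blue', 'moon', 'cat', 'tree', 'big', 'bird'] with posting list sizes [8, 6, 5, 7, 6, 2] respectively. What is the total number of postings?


Summing posting list sizes:
'blue': 8 postings
'moon': 6 postings
'cat': 5 postings
'tree': 7 postings
'big': 6 postings
'bird': 2 postings
Total = 8 + 6 + 5 + 7 + 6 + 2 = 34

34


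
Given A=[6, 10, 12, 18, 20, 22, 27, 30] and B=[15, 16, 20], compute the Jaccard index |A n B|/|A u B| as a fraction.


A intersect B = [20]
|A intersect B| = 1
A union B = [6, 10, 12, 15, 16, 18, 20, 22, 27, 30]
|A union B| = 10
Jaccard = 1/10 = 1/10

1/10


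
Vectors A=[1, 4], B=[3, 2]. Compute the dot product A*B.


Dot product = sum of element-wise products
A[0]*B[0] = 1*3 = 3
A[1]*B[1] = 4*2 = 8
Sum = 3 + 8 = 11

11


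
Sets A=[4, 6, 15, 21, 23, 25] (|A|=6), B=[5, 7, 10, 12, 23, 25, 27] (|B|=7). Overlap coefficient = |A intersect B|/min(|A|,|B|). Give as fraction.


A intersect B = [23, 25]
|A intersect B| = 2
min(|A|, |B|) = min(6, 7) = 6
Overlap = 2 / 6 = 1/3

1/3


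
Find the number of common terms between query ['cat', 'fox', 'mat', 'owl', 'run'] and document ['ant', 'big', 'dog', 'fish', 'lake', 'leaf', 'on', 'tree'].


Query terms: ['cat', 'fox', 'mat', 'owl', 'run']
Document terms: ['ant', 'big', 'dog', 'fish', 'lake', 'leaf', 'on', 'tree']
Common terms: []
Overlap count = 0

0


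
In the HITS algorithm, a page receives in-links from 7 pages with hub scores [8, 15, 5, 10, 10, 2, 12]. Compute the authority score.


Authority = sum of hub scores of in-linkers
In-link 1: hub score = 8
In-link 2: hub score = 15
In-link 3: hub score = 5
In-link 4: hub score = 10
In-link 5: hub score = 10
In-link 6: hub score = 2
In-link 7: hub score = 12
Authority = 8 + 15 + 5 + 10 + 10 + 2 + 12 = 62

62


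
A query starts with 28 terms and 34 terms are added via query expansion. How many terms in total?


Original terms: 28
Expansion terms: 34
Total = 28 + 34 = 62

62


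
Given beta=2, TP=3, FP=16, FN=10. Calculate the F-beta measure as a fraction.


P = TP/(TP+FP) = 3/19 = 3/19
R = TP/(TP+FN) = 3/13 = 3/13
beta^2 = 2^2 = 4
(1 + beta^2) = 5
Numerator = (1+beta^2)*P*R = 45/247
Denominator = beta^2*P + R = 12/19 + 3/13 = 213/247
F_beta = 15/71

15/71


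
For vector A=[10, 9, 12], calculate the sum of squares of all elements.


|A|^2 = sum of squared components
A[0]^2 = 10^2 = 100
A[1]^2 = 9^2 = 81
A[2]^2 = 12^2 = 144
Sum = 100 + 81 + 144 = 325

325


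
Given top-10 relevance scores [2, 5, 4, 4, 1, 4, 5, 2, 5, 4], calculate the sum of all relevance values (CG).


Cumulative Gain = sum of relevance scores
Position 1: rel=2, running sum=2
Position 2: rel=5, running sum=7
Position 3: rel=4, running sum=11
Position 4: rel=4, running sum=15
Position 5: rel=1, running sum=16
Position 6: rel=4, running sum=20
Position 7: rel=5, running sum=25
Position 8: rel=2, running sum=27
Position 9: rel=5, running sum=32
Position 10: rel=4, running sum=36
CG = 36

36


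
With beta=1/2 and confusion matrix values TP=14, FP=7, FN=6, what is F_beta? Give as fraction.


P = TP/(TP+FP) = 14/21 = 2/3
R = TP/(TP+FN) = 14/20 = 7/10
beta^2 = 1/2^2 = 1/4
(1 + beta^2) = 5/4
Numerator = (1+beta^2)*P*R = 7/12
Denominator = beta^2*P + R = 1/6 + 7/10 = 13/15
F_beta = 35/52

35/52


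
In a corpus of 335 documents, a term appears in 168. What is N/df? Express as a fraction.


IDF ratio = N / df
= 335 / 168
= 335/168

335/168


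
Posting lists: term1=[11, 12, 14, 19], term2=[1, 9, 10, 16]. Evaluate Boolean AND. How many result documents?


Boolean AND: find intersection of posting lists
term1 docs: [11, 12, 14, 19]
term2 docs: [1, 9, 10, 16]
Intersection: []
|intersection| = 0

0


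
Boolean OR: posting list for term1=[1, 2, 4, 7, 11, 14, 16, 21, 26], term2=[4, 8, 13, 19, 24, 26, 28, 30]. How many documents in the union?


Boolean OR: find union of posting lists
term1 docs: [1, 2, 4, 7, 11, 14, 16, 21, 26]
term2 docs: [4, 8, 13, 19, 24, 26, 28, 30]
Union: [1, 2, 4, 7, 8, 11, 13, 14, 16, 19, 21, 24, 26, 28, 30]
|union| = 15

15


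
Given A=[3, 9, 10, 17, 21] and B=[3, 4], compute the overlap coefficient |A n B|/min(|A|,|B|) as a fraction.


A intersect B = [3]
|A intersect B| = 1
min(|A|, |B|) = min(5, 2) = 2
Overlap = 1 / 2 = 1/2

1/2


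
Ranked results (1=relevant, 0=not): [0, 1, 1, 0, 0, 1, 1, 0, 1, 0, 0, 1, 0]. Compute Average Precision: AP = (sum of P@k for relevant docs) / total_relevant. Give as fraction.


Computing P@k for each relevant position:
Position 1: not relevant
Position 2: relevant, P@2 = 1/2 = 1/2
Position 3: relevant, P@3 = 2/3 = 2/3
Position 4: not relevant
Position 5: not relevant
Position 6: relevant, P@6 = 3/6 = 1/2
Position 7: relevant, P@7 = 4/7 = 4/7
Position 8: not relevant
Position 9: relevant, P@9 = 5/9 = 5/9
Position 10: not relevant
Position 11: not relevant
Position 12: relevant, P@12 = 6/12 = 1/2
Position 13: not relevant
Sum of P@k = 1/2 + 2/3 + 1/2 + 4/7 + 5/9 + 1/2 = 415/126
AP = 415/126 / 6 = 415/756

415/756


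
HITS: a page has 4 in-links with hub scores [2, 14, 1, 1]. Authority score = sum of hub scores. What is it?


Authority = sum of hub scores of in-linkers
In-link 1: hub score = 2
In-link 2: hub score = 14
In-link 3: hub score = 1
In-link 4: hub score = 1
Authority = 2 + 14 + 1 + 1 = 18

18


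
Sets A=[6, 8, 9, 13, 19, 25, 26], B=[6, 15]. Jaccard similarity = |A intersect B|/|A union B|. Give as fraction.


A intersect B = [6]
|A intersect B| = 1
A union B = [6, 8, 9, 13, 15, 19, 25, 26]
|A union B| = 8
Jaccard = 1/8 = 1/8

1/8


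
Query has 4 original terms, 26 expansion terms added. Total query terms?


Original terms: 4
Expansion terms: 26
Total = 4 + 26 = 30

30


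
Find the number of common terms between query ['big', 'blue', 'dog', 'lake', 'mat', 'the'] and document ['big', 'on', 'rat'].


Query terms: ['big', 'blue', 'dog', 'lake', 'mat', 'the']
Document terms: ['big', 'on', 'rat']
Common terms: ['big']
Overlap count = 1

1


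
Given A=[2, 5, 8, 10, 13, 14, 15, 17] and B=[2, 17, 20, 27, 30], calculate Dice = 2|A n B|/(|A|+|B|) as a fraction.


A intersect B = [2, 17]
|A intersect B| = 2
|A| = 8, |B| = 5
Dice = 2*2 / (8+5)
= 4 / 13 = 4/13

4/13


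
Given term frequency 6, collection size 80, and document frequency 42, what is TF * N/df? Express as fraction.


TF * (N/df)
= 6 * (80/42)
= 6 * 40/21
= 80/7

80/7


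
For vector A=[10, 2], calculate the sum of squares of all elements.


|A|^2 = sum of squared components
A[0]^2 = 10^2 = 100
A[1]^2 = 2^2 = 4
Sum = 100 + 4 = 104

104


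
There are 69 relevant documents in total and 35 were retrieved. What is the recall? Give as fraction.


Recall = retrieved_relevant / total_relevant
= 35 / 69
= 35 / (35 + 34)
= 35/69

35/69


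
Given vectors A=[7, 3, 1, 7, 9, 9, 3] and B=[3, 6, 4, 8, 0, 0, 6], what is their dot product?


Dot product = sum of element-wise products
A[0]*B[0] = 7*3 = 21
A[1]*B[1] = 3*6 = 18
A[2]*B[2] = 1*4 = 4
A[3]*B[3] = 7*8 = 56
A[4]*B[4] = 9*0 = 0
A[5]*B[5] = 9*0 = 0
A[6]*B[6] = 3*6 = 18
Sum = 21 + 18 + 4 + 56 + 0 + 0 + 18 = 117

117


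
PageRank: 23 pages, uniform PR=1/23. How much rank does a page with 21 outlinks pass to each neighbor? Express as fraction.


Initial PR = 1/23 = 1/23
Outlinks = 21
Contribution per link = PR / outlinks
= 1/23 / 21
= 1/483

1/483


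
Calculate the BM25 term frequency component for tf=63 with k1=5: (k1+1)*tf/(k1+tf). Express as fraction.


BM25 TF component = (k1+1)*tf / (k1+tf)
k1 = 5, tf = 63
Numerator = (5+1)*63 = 378
Denominator = 5 + 63 = 68
= 378/68 = 189/34

189/34


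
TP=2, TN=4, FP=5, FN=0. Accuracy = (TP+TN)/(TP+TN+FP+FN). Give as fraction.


Accuracy = (TP + TN) / (TP + TN + FP + FN)
TP + TN = 2 + 4 = 6
Total = 2 + 4 + 5 + 0 = 11
Accuracy = 6 / 11 = 6/11

6/11


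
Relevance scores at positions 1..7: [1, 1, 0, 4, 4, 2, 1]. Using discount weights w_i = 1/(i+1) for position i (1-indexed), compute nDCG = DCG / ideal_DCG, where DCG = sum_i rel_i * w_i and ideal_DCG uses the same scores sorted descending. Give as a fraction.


Position discount weights w_i = 1/(i+1) for i=1..7:
Weights = [1/2, 1/3, 1/4, 1/5, 1/6, 1/7, 1/8]
Actual relevance: [1, 1, 0, 4, 4, 2, 1]
DCG = 1/2 + 1/3 + 0/4 + 4/5 + 4/6 + 2/7 + 1/8 = 759/280
Ideal relevance (sorted desc): [4, 4, 2, 1, 1, 1, 0]
Ideal DCG = 4/2 + 4/3 + 2/4 + 1/5 + 1/6 + 1/7 + 0/8 = 152/35
nDCG = DCG / ideal_DCG = 759/280 / 152/35 = 759/1216

759/1216
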